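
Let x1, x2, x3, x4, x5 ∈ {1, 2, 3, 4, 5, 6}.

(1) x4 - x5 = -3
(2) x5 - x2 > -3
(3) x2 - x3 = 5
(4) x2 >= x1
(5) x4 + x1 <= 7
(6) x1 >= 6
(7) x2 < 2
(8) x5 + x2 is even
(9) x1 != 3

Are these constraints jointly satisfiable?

Unsatisfiable

From constraints 4 and 6: x2 ≥ x1 and x1 ≥ 6, so x2 ≥ 6. From constraint 7: x2 ≤ 1. But 1 < 6, so no value of x2 works.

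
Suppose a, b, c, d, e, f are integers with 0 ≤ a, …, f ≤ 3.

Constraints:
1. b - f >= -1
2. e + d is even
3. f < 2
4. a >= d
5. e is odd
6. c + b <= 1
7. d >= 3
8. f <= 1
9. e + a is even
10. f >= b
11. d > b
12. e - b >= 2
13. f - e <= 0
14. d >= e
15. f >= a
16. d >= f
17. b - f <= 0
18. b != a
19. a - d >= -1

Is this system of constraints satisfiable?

From constraints 4 and 7: a ≥ d and d ≥ 3, so a ≥ 3. From constraints 8 and 15: a ≤ f and f ≤ 1, so a ≤ 1. But 1 < 3, so no value of a works.

Unsatisfiable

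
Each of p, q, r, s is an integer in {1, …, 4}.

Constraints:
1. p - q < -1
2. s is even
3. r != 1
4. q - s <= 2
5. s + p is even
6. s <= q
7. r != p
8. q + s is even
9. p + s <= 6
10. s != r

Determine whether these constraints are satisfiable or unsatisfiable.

The assignment p = 2, q = 4, r = 3, s = 4 works:
  constraint 1 holds since p - q = -2.
  constraint 4 holds since q - s = 0.
  constraint 9 holds since p + s = 6.
The rest check out directly.

Satisfiable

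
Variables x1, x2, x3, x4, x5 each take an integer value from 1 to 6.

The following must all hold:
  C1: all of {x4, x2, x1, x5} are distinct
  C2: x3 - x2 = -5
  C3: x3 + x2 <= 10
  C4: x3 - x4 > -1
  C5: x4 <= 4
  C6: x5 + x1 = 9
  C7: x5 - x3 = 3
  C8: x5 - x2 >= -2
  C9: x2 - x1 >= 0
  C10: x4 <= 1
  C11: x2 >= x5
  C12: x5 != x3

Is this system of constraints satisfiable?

Satisfiable

The assignment x1 = 5, x2 = 6, x3 = 1, x4 = 1, x5 = 4 works:
  constraint 2 holds since x3 - x2 = -5.
  constraint 3 holds since x3 + x2 = 7.
The rest check out directly.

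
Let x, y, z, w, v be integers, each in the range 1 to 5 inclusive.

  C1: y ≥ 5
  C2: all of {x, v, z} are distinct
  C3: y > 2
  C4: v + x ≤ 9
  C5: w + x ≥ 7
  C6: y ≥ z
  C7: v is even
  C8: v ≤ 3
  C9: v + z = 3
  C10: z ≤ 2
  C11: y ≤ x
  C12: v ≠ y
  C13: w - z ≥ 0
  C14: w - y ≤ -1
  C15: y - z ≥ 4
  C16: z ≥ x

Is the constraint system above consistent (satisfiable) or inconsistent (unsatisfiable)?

From constraints 1 and 11: x ≥ y and y ≥ 5, so x ≥ 5. From constraints 10 and 16: x ≤ z and z ≤ 2, so x ≤ 2. But 2 < 5, so no value of x works.

Unsatisfiable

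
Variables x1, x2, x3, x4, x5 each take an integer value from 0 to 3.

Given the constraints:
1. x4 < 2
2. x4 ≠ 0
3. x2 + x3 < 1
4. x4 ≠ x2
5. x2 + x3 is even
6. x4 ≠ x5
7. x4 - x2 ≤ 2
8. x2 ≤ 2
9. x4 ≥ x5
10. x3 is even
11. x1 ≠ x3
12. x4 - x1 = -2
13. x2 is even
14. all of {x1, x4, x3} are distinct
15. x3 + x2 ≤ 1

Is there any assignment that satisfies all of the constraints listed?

The assignment x1 = 3, x2 = 0, x3 = 0, x4 = 1, x5 = 0 works:
  constraint 3 holds since x2 + x3 = 0.
  constraint 7 holds since x4 - x2 = 1.
  constraint 12 holds since x4 - x1 = -2.
The rest check out directly.

Satisfiable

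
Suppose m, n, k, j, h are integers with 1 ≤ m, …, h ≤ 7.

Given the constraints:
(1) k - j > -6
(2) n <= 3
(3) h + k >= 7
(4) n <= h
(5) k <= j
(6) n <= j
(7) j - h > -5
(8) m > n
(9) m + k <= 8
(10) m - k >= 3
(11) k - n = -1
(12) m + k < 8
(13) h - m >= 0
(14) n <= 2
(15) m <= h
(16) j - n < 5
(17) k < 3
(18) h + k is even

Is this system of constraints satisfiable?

Satisfiable

Setting (m, n, k, j, h) = (4, 2, 1, 5, 7) satisfies everything: constraint 1: k - j = -4; constraint 3: h + k = 8; constraint 7: j - h = -2, and the others follow.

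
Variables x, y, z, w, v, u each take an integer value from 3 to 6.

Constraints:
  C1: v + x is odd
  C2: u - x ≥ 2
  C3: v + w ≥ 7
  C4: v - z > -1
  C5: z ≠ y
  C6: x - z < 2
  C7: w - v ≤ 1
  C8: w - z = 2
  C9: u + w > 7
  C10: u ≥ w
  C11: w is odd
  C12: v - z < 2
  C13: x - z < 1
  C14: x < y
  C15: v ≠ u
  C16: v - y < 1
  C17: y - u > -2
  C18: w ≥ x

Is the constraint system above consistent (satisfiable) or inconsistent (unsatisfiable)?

Setting (x, y, z, w, v, u) = (3, 6, 3, 5, 4, 5) satisfies everything: constraint 2: u - x = 2; constraint 3: v + w = 9, and the others follow.

Satisfiable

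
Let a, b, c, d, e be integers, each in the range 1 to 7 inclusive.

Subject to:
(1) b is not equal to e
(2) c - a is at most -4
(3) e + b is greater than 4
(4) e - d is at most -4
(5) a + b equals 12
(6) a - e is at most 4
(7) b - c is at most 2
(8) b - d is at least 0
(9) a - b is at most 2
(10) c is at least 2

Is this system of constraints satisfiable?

Unsatisfiable

Constraints 2, 4, 6, 7, and 8 give e − a ≥ -4, a − c ≥ 4, c − b ≥ -2, b − d ≥ 0, d − e ≥ 4.
Adding all 5 inequalities: the left sides telescope to 0, and the right sides sum to (-4) + 4 + (-2) + 0 + 4 = 2. So 0 ≥ 2, which is false.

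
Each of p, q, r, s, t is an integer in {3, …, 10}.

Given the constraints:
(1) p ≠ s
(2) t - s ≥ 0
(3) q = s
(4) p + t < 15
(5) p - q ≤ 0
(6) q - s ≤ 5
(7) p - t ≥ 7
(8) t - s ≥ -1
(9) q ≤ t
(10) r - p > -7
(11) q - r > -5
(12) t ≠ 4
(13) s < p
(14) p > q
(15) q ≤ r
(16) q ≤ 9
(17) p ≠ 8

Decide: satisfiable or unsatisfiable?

Constraints 5, 6, 7, and 8 give t − s ≥ -1, s − q ≥ -5, q − p ≥ 0, p − t ≥ 7.
Adding all 4 inequalities: the left sides telescope to 0, and the right sides sum to (-1) + (-5) + 0 + 7 = 1. So 0 ≥ 1, which is false.

Unsatisfiable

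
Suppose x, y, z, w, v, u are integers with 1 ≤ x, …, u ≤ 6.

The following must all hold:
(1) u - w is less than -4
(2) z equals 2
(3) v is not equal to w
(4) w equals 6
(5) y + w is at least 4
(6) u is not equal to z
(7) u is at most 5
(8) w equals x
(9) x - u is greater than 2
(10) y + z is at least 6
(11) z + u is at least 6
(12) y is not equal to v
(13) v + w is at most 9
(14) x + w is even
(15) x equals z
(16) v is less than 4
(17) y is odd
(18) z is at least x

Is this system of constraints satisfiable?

Unsatisfiable

Constraint 4 fixes w = 6 and constraint 2 fixes z = 2. Constraints 8 and 15 give w = x = z, so w = z. But 6 ≠ 2 — contradiction.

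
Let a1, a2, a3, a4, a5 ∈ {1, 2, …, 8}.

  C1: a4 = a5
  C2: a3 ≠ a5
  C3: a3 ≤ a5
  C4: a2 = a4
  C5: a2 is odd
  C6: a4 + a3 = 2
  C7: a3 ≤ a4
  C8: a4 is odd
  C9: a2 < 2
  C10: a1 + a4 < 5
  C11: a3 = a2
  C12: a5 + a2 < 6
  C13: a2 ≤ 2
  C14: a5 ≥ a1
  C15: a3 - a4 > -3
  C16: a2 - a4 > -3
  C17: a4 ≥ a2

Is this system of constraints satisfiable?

Unsatisfiable

From constraints 1, 4, and 11, a3 = a2 = a4 = a5, so a3 = a5. But constraint 2 says a3 ≠ a5. Contradiction.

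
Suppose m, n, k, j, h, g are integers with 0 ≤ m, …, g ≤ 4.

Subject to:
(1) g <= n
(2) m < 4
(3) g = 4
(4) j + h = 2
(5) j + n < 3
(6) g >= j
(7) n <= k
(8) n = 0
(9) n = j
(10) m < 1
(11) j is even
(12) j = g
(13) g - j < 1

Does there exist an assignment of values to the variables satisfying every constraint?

Constraint 8 fixes n = 0 and constraint 3 fixes g = 4. Constraints 9 and 12 give n = j = g, so n = g. But 0 ≠ 4 — contradiction.

Unsatisfiable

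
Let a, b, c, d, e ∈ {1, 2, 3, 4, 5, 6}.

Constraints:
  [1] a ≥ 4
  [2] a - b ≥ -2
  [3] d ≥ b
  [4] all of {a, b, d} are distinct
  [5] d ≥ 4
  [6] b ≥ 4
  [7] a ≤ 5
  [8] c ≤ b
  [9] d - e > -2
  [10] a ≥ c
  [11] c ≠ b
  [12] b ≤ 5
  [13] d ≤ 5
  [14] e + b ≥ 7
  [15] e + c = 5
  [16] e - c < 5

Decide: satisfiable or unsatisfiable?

Unsatisfiable

Constraints 1, 5, 6, 7, 12, and 13 confine each of a, b, d to the 2 values {4, 5}.
Constraint 4 requires all 3 of them to be distinct, but only 2 values are available — impossible by the pigeonhole principle.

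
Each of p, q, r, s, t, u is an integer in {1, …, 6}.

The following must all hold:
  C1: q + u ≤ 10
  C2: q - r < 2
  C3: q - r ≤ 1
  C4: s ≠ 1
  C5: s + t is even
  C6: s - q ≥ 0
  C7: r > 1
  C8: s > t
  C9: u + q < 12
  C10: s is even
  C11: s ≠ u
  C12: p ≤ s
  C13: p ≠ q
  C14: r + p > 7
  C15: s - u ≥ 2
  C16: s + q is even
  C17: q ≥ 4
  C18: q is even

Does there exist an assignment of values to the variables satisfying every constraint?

Setting (p, q, r, s, t, u) = (5, 6, 5, 6, 2, 4) satisfies everything: constraint 1: q + u = 10; constraint 2: q - r = 1; constraint 3: q - r = 1, and the others follow.

Satisfiable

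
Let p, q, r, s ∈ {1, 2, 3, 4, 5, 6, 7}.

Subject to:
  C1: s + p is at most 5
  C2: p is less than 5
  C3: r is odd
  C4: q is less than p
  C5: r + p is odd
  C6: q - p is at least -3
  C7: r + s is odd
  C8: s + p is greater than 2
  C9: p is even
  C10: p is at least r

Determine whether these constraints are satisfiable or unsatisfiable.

Satisfiable

Try p = 2, q = 1, r = 1, s = 2.
Check constraint 1: s + p = 4; constraint 6: q - p = -1; constraint 8: s + p = 4. The remaining constraints are straightforward to verify.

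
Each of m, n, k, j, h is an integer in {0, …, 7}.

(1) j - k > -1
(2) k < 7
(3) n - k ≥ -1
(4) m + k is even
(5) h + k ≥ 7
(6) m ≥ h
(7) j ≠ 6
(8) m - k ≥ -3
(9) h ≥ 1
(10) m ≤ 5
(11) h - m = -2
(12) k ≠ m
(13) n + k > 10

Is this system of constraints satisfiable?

Try m = 4, n = 7, k = 6, j = 7, h = 2.
Check constraint 1: j - k = 1; constraint 3: n - k = 1. The remaining constraints are straightforward to verify.

Satisfiable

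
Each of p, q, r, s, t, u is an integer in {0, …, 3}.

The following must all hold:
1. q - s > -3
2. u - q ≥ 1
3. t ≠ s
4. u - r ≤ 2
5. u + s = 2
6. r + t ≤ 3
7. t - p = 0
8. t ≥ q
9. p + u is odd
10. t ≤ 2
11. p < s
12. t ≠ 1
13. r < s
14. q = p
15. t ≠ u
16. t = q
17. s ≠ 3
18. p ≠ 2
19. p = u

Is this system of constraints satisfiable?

From constraints 14, 16, and 19, t = q = p = u, so t = u. But constraint 15 says t ≠ u. Contradiction.

Unsatisfiable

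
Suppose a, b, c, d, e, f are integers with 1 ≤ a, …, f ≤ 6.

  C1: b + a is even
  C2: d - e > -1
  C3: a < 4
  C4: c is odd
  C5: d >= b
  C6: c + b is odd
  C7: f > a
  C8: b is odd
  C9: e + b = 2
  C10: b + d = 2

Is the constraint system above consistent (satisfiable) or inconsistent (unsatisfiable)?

Unsatisfiable

Constraint 4 makes c odd and constraint 8 makes b odd, so c + b must be even. Constraint 6 says c + b is odd — contradiction.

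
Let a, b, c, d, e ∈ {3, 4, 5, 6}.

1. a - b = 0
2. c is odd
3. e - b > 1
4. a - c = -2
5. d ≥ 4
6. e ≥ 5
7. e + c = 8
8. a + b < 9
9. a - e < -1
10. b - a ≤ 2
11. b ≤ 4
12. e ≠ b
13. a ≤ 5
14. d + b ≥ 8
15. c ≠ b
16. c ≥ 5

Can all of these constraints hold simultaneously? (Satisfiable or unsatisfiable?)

From constraint 6: e ≥ 5. From constraint 16: c ≥ 5. Hence e + c ≥ 10. But constraint 7 requires e + c = 8, and 8 < 10. Contradiction.

Unsatisfiable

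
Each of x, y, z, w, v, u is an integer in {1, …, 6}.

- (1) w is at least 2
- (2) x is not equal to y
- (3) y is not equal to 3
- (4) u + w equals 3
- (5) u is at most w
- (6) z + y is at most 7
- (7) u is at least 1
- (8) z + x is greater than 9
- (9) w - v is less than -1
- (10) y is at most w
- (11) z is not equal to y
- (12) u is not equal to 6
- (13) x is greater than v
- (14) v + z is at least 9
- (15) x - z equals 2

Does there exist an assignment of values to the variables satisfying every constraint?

Satisfiable

The assignment x = 6, y = 2, z = 4, w = 2, v = 5, u = 1 works:
  constraint 4 holds since u + w = 3.
  constraint 6 holds since z + y = 6.
  constraint 8 holds since z + x = 10.
The rest check out directly.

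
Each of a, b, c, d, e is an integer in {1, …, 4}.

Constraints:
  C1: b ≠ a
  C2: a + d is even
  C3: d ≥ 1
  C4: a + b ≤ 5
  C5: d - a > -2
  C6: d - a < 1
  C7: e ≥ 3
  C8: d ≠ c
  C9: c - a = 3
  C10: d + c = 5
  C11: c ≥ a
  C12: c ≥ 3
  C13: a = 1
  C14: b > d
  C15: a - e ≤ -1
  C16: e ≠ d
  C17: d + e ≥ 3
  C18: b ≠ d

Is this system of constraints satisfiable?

One satisfying assignment is a = 1, b = 4, c = 4, d = 1, e = 3.
For the less obvious constraints — constraint 4: a + b = 5; constraint 5: d - a = 0; constraint 6: d - a = 0 — and the others hold by inspection.

Satisfiable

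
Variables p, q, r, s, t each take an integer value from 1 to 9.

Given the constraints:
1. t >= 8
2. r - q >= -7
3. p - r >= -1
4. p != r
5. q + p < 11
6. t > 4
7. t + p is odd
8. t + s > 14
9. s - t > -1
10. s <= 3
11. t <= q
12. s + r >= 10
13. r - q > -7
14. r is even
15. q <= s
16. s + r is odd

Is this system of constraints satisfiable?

Unsatisfiable

From constraints 1 and 11: q ≥ t and t ≥ 8, so q ≥ 8. From constraints 10 and 15: q ≤ s and s ≤ 3, so q ≤ 3. But 3 < 8, so no value of q works.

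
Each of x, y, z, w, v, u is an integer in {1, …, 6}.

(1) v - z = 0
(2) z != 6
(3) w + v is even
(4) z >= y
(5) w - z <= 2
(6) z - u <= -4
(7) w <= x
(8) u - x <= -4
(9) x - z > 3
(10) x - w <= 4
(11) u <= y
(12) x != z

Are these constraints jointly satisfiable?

Unsatisfiable

Constraints 5, 6, 8, and 10 give w − x ≥ -4, x − u ≥ 4, u − z ≥ 4, z − w ≥ -2.
Adding all 4 inequalities: the left sides telescope to 0, and the right sides sum to (-4) + 4 + 4 + (-2) = 2. So 0 ≥ 2, which is false.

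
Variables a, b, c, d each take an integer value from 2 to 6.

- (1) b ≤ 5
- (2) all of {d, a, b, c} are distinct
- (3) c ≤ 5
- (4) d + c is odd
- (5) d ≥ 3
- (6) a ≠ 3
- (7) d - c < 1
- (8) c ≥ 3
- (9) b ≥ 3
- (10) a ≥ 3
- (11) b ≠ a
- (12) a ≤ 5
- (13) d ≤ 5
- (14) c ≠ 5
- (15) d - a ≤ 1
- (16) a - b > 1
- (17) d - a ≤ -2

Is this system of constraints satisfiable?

Constraints 1, 3, 5, 8, 9, 10, 12, and 13 confine each of d, a, b, c to the 3 values {3, …, 5}.
Constraint 2 requires all 4 of them to be distinct, but only 3 values are available — impossible by the pigeonhole principle.

Unsatisfiable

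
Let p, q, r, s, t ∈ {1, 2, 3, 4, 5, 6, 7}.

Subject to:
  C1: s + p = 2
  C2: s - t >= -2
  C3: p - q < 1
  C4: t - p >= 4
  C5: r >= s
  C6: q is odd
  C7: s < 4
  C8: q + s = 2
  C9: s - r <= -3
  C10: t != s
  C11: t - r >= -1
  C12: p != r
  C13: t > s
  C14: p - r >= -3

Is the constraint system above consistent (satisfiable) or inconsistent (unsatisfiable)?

Unsatisfiable

Constraints 2, 4, 9, and 14 give s − t ≥ -2, t − p ≥ 4, p − r ≥ -3, r − s ≥ 3.
Adding all 4 inequalities: the left sides telescope to 0, and the right sides sum to (-2) + 4 + (-3) + 3 = 2. So 0 ≥ 2, which is false.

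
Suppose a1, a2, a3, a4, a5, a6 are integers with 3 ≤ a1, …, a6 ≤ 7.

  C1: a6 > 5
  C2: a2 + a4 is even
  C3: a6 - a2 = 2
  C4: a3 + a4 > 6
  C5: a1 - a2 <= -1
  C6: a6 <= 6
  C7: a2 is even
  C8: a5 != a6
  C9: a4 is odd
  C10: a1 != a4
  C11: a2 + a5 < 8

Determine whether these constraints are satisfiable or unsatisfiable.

Unsatisfiable

Constraint 7 makes a2 even and constraint 9 makes a4 odd, so a2 + a4 must be odd. Constraint 2 says a2 + a4 is even — contradiction.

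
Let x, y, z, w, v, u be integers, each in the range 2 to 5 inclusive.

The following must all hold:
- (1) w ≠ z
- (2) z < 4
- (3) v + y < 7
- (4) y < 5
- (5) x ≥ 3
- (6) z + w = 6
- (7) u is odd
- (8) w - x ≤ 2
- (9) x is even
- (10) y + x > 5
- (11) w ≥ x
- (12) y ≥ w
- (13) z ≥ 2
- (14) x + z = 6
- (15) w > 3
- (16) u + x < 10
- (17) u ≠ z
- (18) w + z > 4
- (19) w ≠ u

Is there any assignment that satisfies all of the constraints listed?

Satisfiable

Take x = 4, y = 4, z = 2, w = 4, v = 2, u = 3. Then constraint 3: v + y = 6; constraint 6: z + w = 6; constraint 8: w - x = 0, and every other listed constraint is also met.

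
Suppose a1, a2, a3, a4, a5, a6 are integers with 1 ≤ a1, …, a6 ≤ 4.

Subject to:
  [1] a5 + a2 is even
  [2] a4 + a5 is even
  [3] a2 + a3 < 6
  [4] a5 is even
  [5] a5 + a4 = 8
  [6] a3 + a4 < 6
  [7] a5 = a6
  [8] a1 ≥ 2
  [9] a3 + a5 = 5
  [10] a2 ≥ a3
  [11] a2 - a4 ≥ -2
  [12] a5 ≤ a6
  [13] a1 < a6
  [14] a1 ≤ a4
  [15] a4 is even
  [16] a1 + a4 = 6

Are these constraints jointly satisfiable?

The assignment a1 = 2, a2 = 4, a3 = 1, a4 = 4, a5 = 4, a6 = 4 works:
  constraint 3 holds since a2 + a3 = 5.
  constraint 5 holds since a5 + a4 = 8.
  constraint 6 holds since a3 + a4 = 5.
The rest check out directly.

Satisfiable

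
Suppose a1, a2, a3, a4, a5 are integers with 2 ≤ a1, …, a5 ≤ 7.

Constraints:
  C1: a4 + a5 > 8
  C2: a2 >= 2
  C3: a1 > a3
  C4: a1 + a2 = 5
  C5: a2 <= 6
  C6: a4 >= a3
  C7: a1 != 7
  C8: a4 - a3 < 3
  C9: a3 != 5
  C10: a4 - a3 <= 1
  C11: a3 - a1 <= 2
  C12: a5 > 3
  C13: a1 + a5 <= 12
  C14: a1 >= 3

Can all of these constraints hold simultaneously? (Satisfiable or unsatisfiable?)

Take a1 = 3, a2 = 2, a3 = 2, a4 = 2, a5 = 7. Then constraint 1: a4 + a5 = 9; constraint 4: a1 + a2 = 5; constraint 8: a4 - a3 = 0, and every other listed constraint is also met.

Satisfiable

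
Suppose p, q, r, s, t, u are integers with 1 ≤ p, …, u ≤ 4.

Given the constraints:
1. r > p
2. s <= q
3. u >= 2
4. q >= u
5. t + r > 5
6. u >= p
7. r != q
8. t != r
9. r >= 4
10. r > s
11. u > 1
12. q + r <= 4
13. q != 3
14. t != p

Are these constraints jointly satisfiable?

From constraints 3 and 4: q ≥ u ≥ 2. From constraint 9: r ≥ 4. Hence q + r ≥ 6. But constraint 12 requires q + r ≤ 4, and 4 < 6. Contradiction.

Unsatisfiable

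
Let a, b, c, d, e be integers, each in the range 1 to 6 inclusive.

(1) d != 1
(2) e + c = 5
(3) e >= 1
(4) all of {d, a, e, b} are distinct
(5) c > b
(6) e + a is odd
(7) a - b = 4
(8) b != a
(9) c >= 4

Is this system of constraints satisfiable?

Setting (a, b, c, d, e) = (6, 2, 4, 5, 1) satisfies everything: constraint 2: e + c = 5; constraint 7: a - b = 4, and the others follow.

Satisfiable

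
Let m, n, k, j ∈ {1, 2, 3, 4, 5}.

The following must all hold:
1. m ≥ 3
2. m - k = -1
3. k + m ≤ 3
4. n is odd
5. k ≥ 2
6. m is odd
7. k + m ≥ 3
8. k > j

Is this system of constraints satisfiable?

Unsatisfiable

From constraint 5: k ≥ 2. From constraint 1: m ≥ 3. Hence k + m ≥ 5. But constraint 3 requires k + m ≤ 3, and 3 < 5. Contradiction.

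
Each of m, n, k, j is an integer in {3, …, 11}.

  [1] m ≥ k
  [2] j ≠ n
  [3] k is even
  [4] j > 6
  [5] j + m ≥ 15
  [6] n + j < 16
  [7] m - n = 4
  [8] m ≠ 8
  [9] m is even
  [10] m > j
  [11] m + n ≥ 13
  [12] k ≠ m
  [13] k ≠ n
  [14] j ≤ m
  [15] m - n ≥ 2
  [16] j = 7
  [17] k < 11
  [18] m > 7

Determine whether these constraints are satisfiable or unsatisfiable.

Satisfiable

The assignment m = 10, n = 6, k = 8, j = 7 works:
  constraint 5 holds since j + m = 17.
  constraint 6 holds since n + j = 13.
  constraint 7 holds since m - n = 4.
The rest check out directly.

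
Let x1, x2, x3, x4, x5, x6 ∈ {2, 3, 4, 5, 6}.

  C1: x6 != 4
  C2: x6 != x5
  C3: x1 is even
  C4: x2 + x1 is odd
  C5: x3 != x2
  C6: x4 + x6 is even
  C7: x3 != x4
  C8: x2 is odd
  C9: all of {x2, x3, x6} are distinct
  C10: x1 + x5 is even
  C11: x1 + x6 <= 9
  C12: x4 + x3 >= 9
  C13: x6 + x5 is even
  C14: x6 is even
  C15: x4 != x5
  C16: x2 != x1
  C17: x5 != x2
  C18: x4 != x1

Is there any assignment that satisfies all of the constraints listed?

Try x1 = 4, x2 = 3, x3 = 5, x4 = 6, x5 = 4, x6 = 2.
Check constraint 11: x1 + x6 = 6; constraint 12: x4 + x3 = 11. The remaining constraints are straightforward to verify.

Satisfiable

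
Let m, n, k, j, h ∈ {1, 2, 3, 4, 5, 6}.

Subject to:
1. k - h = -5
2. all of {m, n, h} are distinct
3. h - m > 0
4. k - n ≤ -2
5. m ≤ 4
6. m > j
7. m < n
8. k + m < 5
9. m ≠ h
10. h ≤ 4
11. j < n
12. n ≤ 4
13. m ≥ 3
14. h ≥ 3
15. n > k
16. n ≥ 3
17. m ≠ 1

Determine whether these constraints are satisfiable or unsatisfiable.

Constraints 5, 10, 12, 13, 14, and 16 confine each of m, n, h to the 2 values {3, 4}.
Constraint 2 requires all 3 of them to be distinct, but only 2 values are available — impossible by the pigeonhole principle.

Unsatisfiable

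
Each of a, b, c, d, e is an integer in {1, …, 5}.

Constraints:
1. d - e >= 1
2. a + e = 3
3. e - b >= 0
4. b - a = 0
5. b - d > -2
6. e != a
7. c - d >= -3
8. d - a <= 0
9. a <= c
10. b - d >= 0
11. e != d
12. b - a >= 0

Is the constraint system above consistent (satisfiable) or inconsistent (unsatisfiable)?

Constraints 1, 3, 8, and 12 give d − e ≥ 1, e − b ≥ 0, b − a ≥ 0, a − d ≥ 0.
Adding all 4 inequalities: the left sides telescope to 0, and the right sides sum to 1 + 0 + 0 + 0 = 1. So 0 ≥ 1, which is false.

Unsatisfiable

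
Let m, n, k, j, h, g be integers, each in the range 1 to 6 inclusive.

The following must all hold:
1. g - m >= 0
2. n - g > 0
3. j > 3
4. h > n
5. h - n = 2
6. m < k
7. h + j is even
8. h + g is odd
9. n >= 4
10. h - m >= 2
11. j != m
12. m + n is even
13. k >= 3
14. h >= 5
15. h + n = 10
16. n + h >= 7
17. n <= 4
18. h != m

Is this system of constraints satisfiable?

Satisfiable

Take m = 2, n = 4, k = 6, j = 4, h = 6, g = 3. Then constraint 1: g - m = 1; constraint 2: n - g = 1; constraint 5: h - n = 2, and every other listed constraint is also met.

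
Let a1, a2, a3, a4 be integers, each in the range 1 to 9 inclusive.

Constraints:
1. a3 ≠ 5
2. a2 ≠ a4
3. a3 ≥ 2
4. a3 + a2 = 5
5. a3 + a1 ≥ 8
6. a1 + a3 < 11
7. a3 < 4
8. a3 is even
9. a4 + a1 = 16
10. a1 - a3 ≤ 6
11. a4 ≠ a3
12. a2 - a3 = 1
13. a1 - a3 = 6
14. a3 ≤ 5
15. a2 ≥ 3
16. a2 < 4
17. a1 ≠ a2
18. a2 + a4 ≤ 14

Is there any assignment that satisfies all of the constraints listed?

Satisfiable

The assignment a1 = 8, a2 = 3, a3 = 2, a4 = 8 works:
  constraint 4 holds since a3 + a2 = 5.
  constraint 5 holds since a3 + a1 = 10.
  constraint 6 holds since a1 + a3 = 10.
The rest check out directly.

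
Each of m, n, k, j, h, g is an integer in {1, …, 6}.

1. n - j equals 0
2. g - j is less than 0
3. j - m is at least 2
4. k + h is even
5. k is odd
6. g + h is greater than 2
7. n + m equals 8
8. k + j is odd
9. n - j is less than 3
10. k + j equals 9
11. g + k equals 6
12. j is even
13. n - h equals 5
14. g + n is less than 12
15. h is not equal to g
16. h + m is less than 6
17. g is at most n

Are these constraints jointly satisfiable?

One satisfying assignment is m = 2, n = 6, k = 3, j = 6, h = 1, g = 3.
For the less obvious constraints — constraint 1: n - j = 0; constraint 2: g - j = -3 — and the others hold by inspection.

Satisfiable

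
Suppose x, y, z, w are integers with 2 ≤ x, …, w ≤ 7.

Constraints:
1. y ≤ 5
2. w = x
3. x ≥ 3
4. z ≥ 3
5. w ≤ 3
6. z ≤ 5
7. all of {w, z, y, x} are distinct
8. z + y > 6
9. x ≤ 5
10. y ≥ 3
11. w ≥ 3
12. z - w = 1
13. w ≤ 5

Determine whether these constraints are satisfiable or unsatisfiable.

Unsatisfiable

Constraints 1, 3, 4, 6, 9, 10, 11, and 13 confine each of w, z, y, x to the 3 values {3, …, 5}.
Constraint 7 requires all 4 of them to be distinct, but only 3 values are available — impossible by the pigeonhole principle.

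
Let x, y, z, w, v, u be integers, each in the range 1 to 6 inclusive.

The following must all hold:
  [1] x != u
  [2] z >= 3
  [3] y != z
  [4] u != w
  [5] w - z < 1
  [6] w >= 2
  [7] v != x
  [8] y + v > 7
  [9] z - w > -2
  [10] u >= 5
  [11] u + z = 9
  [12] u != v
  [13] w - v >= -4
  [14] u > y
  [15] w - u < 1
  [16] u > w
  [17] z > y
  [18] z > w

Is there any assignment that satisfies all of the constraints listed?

Satisfiable

Setting (x, y, z, w, v, u) = (1, 3, 4, 3, 6, 5) satisfies everything: constraint 5: w - z = -1; constraint 8: y + v = 9; constraint 9: z - w = 1, and the others follow.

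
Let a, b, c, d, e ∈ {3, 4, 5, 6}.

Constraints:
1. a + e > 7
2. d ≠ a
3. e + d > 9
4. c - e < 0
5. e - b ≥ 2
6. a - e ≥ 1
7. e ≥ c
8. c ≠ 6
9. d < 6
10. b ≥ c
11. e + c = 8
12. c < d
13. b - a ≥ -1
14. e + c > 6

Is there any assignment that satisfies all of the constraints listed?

Unsatisfiable

Constraints 5, 6, and 13 give b − a ≥ -1, a − e ≥ 1, e − b ≥ 2.
Adding all 3 inequalities: the left sides telescope to 0, and the right sides sum to (-1) + 1 + 2 = 2. So 0 ≥ 2, which is false.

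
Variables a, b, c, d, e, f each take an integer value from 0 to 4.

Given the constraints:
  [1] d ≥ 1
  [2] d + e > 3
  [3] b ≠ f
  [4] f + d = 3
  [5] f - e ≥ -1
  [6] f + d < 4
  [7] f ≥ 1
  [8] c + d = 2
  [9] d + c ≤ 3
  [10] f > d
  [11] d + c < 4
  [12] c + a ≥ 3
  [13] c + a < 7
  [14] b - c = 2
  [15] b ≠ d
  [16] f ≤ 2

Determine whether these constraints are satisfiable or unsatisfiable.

Satisfiable

The assignment a = 3, b = 3, c = 1, d = 1, e = 3, f = 2 works:
  constraint 2 holds since d + e = 4.
  constraint 4 holds since f + d = 3.
  constraint 5 holds since f - e = -1.
The rest check out directly.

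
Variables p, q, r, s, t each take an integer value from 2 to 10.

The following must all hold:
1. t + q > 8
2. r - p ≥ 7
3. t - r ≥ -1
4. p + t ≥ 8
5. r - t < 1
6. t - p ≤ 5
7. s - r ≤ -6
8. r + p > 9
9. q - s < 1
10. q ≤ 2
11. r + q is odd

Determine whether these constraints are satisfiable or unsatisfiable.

Unsatisfiable

Constraints 2, 3, and 6 give p − t ≥ -5, t − r ≥ -1, r − p ≥ 7.
Adding all 3 inequalities: the left sides telescope to 0, and the right sides sum to (-5) + (-1) + 7 = 1. So 0 ≥ 1, which is false.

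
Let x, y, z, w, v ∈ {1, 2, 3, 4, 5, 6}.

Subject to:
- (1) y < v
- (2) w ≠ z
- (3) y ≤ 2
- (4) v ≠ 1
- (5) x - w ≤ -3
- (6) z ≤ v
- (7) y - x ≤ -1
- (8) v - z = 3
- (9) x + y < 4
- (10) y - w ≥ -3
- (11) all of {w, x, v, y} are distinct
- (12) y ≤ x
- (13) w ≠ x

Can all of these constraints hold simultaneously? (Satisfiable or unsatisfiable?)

Constraints 5, 7, and 10 give y − w ≥ -3, w − x ≥ 3, x − y ≥ 1.
Adding all 3 inequalities: the left sides telescope to 0, and the right sides sum to (-3) + 3 + 1 = 1. So 0 ≥ 1, which is false.

Unsatisfiable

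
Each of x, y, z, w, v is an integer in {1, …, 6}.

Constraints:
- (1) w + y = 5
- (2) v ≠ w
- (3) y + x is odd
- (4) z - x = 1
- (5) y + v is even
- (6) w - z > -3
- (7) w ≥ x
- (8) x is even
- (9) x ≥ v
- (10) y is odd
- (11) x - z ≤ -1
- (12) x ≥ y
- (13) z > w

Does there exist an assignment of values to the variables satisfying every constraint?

The assignment x = 4, y = 1, z = 5, w = 4, v = 3 works:
  constraint 1 holds since w + y = 5.
  constraint 4 holds since z - x = 1.
  constraint 6 holds since w - z = -1.
The rest check out directly.

Satisfiable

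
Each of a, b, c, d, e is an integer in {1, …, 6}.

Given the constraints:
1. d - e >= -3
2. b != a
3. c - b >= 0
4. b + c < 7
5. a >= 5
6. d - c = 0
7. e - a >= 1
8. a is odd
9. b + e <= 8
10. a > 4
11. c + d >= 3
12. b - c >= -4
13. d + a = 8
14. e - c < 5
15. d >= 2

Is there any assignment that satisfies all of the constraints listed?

Take a = 5, b = 1, c = 3, d = 3, e = 6. Then constraint 1: d - e = -3; constraint 3: c - b = 2, and every other listed constraint is also met.

Satisfiable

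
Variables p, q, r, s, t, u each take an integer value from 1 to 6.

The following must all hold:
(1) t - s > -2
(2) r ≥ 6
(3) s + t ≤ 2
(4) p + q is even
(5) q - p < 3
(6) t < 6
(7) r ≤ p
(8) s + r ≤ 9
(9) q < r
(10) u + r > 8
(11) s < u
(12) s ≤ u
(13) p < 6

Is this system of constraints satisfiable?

Unsatisfiable

From constraints 2 and 7: p ≥ r and r ≥ 6, so p ≥ 6. From constraint 13: p ≤ 5. But 5 < 6, so no value of p works.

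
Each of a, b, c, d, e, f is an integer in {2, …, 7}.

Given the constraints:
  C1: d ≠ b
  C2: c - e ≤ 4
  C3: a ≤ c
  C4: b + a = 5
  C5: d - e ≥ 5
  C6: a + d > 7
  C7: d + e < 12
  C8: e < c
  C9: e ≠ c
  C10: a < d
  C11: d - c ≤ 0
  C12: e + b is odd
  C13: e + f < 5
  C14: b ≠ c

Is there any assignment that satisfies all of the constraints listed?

Constraints 2, 5, and 11 give e − c ≥ -4, c − d ≥ 0, d − e ≥ 5.
Adding all 3 inequalities: the left sides telescope to 0, and the right sides sum to (-4) + 0 + 5 = 1. So 0 ≥ 1, which is false.

Unsatisfiable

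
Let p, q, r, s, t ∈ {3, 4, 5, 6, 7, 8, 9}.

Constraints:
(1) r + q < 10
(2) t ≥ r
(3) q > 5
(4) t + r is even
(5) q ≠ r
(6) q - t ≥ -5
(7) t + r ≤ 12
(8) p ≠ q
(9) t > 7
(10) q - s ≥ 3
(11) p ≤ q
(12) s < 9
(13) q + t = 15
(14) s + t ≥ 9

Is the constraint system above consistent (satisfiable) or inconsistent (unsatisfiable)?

One satisfying assignment is p = 5, q = 6, r = 3, s = 3, t = 9.
For the less obvious constraints — constraint 1: r + q = 9; constraint 6: q - t = -3; constraint 7: t + r = 12 — and the others hold by inspection.

Satisfiable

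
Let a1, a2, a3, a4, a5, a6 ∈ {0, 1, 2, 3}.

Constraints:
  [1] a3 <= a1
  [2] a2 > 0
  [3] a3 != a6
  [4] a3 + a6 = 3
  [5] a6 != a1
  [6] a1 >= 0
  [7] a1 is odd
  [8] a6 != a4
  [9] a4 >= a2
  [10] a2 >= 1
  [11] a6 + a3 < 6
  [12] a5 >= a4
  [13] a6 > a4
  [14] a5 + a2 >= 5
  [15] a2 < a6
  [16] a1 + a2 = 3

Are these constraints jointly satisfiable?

Satisfiable

One satisfying assignment is a1 = 1, a2 = 2, a3 = 0, a4 = 2, a5 = 3, a6 = 3.
For the less obvious constraints — constraint 4: a3 + a6 = 3; constraint 11: a6 + a3 = 3 — and the others hold by inspection.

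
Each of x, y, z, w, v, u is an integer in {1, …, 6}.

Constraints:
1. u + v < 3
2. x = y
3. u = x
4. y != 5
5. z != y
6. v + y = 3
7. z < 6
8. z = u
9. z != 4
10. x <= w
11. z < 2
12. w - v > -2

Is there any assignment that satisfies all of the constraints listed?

From constraints 2, 3, and 8, z = u = x = y, so z = y. But constraint 5 says z ≠ y. Contradiction.

Unsatisfiable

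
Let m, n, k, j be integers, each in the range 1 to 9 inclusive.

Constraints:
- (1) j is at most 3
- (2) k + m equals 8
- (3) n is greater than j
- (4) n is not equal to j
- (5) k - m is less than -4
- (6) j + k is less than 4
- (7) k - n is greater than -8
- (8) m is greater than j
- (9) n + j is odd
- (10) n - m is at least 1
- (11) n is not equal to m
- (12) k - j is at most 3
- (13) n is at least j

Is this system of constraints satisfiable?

Setting (m, n, k, j) = (7, 8, 1, 1) satisfies everything: constraint 2: k + m = 8; constraint 5: k - m = -6, and the others follow.

Satisfiable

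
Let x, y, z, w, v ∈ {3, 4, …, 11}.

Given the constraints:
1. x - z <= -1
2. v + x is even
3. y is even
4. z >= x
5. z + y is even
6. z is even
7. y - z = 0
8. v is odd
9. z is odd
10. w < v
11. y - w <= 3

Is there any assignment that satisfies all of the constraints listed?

Unsatisfiable

Constraint 9 makes z odd and constraint 3 makes y even, so z + y must be odd. Constraint 5 says z + y is even — contradiction.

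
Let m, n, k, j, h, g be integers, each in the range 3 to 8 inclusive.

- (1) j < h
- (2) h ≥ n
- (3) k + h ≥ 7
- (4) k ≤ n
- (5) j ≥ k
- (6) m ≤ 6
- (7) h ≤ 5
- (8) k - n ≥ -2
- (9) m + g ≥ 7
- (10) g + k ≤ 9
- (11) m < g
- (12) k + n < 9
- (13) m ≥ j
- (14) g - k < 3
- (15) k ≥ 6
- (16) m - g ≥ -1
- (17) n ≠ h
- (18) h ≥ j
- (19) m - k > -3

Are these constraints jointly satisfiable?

From constraints 5 and 15: j ≥ k and k ≥ 6, so j ≥ 6. From constraints 7 and 18: j ≤ h and h ≤ 5, so j ≤ 5. But 5 < 6, so no value of j works.

Unsatisfiable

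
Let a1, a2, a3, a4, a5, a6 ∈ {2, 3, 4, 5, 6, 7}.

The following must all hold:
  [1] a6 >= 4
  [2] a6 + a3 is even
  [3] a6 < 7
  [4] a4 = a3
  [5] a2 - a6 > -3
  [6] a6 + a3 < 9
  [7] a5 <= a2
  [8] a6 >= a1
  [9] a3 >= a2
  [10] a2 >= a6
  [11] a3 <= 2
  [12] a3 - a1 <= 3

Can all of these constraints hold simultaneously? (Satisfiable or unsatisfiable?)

From constraints 1 and 10: a2 ≥ a6 and a6 ≥ 4, so a2 ≥ 4. From constraints 9 and 11: a2 ≤ a3 and a3 ≤ 2, so a2 ≤ 2. But 2 < 4, so no value of a2 works.

Unsatisfiable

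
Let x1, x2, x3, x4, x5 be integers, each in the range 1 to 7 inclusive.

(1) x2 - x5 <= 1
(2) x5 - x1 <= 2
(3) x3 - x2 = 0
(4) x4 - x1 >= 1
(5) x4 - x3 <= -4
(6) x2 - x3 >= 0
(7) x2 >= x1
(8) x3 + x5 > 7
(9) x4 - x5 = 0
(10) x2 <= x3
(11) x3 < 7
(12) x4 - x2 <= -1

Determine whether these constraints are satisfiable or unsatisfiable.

Unsatisfiable

Constraints 1, 2, 4, 5, and 6 give x3 − x4 ≥ 4, x4 − x1 ≥ 1, x1 − x5 ≥ -2, x5 − x2 ≥ -1, x2 − x3 ≥ 0.
Adding all 5 inequalities: the left sides telescope to 0, and the right sides sum to 4 + 1 + (-2) + (-1) + 0 = 2. So 0 ≥ 2, which is false.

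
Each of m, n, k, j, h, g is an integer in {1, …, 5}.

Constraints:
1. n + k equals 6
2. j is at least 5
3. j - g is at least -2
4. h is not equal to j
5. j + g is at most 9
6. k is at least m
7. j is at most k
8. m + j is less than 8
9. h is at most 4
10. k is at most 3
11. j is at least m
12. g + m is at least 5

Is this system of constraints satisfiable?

Unsatisfiable

From constraints 2 and 7: k ≥ j and j ≥ 5, so k ≥ 5. From constraint 10: k ≤ 3. But 3 < 5, so no value of k works.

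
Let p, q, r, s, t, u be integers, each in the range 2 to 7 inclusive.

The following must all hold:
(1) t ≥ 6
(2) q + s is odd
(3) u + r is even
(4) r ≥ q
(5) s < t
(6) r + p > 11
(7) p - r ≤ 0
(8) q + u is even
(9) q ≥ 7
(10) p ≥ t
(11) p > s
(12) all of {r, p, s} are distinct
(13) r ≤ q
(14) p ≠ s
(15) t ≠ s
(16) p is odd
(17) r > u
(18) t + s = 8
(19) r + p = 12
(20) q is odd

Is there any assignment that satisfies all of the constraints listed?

Unsatisfiable

From constraints 4 and 9: r ≥ q ≥ 7. From constraints 1 and 10: p ≥ t ≥ 6. Hence r + p ≥ 13. But constraint 19 requires r + p = 12, and 12 < 13. Contradiction.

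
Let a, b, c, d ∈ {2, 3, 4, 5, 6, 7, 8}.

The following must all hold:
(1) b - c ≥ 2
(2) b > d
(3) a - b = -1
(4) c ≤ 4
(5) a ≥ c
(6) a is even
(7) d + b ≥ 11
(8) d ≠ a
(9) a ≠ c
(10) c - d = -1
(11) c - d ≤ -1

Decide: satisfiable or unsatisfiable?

The assignment a = 6, b = 7, c = 3, d = 4 works:
  constraint 1 holds since b - c = 4.
  constraint 3 holds since a - b = -1.
The rest check out directly.

Satisfiable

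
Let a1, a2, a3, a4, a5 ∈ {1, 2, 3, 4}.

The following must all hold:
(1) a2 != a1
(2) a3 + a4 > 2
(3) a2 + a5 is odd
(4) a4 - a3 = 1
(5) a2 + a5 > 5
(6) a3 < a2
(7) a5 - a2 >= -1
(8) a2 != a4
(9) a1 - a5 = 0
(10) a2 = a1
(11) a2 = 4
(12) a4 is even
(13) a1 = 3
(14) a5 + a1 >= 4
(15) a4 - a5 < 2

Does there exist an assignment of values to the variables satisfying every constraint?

Constraint 11 fixes a2 = 4 and constraint 13 fixes a1 = 3, but constraint 10 requires a2 = a1. Since 4 ≠ 3, contradiction.

Unsatisfiable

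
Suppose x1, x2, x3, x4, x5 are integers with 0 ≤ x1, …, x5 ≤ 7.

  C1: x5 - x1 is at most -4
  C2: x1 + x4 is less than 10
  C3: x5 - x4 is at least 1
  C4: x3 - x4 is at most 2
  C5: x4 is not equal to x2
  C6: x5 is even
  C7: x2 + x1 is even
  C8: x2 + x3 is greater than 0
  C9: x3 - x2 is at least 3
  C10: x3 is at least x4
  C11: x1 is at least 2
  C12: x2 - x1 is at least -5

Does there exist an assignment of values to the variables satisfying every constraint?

Constraints 1, 3, 4, 9, and 12 give x5 − x4 ≥ 1, x4 − x3 ≥ -2, x3 − x2 ≥ 3, x2 − x1 ≥ -5, x1 − x5 ≥ 4.
Adding all 5 inequalities: the left sides telescope to 0, and the right sides sum to 1 + (-2) + 3 + (-5) + 4 = 1. So 0 ≥ 1, which is false.

Unsatisfiable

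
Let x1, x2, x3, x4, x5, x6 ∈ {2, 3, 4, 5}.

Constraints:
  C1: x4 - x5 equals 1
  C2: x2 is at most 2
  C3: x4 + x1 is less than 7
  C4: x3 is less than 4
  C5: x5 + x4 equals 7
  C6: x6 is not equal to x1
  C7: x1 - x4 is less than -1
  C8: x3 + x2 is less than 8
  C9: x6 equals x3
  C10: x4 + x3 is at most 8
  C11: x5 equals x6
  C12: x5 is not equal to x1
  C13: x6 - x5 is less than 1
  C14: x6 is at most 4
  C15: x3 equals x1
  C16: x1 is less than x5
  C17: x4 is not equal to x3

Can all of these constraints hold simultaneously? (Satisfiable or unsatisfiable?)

From constraints 9, 11, and 15, x5 = x6 = x3 = x1, so x5 = x1. But constraint 12 says x5 ≠ x1. Contradiction.

Unsatisfiable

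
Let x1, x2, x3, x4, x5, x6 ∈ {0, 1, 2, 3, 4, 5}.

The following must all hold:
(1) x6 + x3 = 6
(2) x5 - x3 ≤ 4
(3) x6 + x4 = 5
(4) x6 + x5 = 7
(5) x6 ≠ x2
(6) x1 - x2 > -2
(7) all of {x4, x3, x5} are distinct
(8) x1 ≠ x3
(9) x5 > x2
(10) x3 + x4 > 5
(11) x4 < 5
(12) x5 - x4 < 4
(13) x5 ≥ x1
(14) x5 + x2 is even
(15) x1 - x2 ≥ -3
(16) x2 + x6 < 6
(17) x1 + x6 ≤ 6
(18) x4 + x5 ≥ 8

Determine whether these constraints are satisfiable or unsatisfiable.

Satisfiable

Try x1 = 2, x2 = 3, x3 = 4, x4 = 3, x5 = 5, x6 = 2.
Check constraint 1: x6 + x3 = 6; constraint 2: x5 - x3 = 1; constraint 3: x6 + x4 = 5. The remaining constraints are straightforward to verify.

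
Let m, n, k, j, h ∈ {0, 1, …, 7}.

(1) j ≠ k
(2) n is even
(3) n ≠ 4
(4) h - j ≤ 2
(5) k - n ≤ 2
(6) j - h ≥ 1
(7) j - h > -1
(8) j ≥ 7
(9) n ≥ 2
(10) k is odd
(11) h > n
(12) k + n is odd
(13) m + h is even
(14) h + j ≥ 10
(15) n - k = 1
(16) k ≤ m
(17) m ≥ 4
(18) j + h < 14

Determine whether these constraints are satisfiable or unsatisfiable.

Take m = 6, n = 2, k = 1, j = 7, h = 6. Then constraint 4: h - j = -1; constraint 5: k - n = -1; constraint 6: j - h = 1, and every other listed constraint is also met.

Satisfiable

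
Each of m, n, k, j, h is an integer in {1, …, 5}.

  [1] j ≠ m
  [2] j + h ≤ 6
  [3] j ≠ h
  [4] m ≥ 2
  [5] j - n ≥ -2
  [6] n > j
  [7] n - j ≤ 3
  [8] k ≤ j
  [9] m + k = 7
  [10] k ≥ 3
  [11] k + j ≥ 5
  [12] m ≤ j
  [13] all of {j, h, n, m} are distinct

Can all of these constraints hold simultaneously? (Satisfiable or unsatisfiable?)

Satisfiable

Try m = 3, n = 5, k = 4, j = 4, h = 2.
Check constraint 2: j + h = 6; constraint 5: j - n = -1; constraint 7: n - j = 1. The remaining constraints are straightforward to verify.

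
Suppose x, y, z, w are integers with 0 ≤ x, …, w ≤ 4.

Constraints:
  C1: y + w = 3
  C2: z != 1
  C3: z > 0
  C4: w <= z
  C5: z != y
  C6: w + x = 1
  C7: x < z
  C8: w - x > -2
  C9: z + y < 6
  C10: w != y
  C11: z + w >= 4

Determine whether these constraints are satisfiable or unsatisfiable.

Satisfiable

Setting (x, y, z, w) = (0, 2, 3, 1) satisfies everything: constraint 1: y + w = 3; constraint 6: w + x = 1; constraint 8: w - x = 1, and the others follow.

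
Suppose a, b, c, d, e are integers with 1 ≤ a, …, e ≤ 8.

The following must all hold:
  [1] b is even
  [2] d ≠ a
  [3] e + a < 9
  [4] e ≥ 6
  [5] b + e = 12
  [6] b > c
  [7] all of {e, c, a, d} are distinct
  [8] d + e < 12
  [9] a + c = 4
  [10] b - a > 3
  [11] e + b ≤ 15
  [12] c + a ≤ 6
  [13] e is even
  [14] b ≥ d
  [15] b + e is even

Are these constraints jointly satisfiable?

One satisfying assignment is a = 1, b = 6, c = 3, d = 5, e = 6.
For the less obvious constraints — constraint 3: e + a = 7; constraint 5: b + e = 12; constraint 8: d + e = 11 — and the others hold by inspection.

Satisfiable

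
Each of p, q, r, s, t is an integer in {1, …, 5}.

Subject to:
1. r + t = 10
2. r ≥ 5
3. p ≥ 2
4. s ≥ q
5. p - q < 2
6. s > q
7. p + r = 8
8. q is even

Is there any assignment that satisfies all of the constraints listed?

Setting (p, q, r, s, t) = (3, 4, 5, 5, 5) satisfies everything: constraint 1: r + t = 10; constraint 5: p - q = -1, and the others follow.

Satisfiable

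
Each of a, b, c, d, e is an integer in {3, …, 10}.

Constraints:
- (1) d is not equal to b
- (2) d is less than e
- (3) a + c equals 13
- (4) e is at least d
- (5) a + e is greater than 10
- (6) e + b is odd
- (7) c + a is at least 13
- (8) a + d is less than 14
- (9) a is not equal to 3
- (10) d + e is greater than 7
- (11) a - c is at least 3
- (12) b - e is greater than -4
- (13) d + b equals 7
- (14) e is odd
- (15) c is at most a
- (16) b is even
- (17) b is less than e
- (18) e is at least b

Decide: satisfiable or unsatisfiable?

Satisfiable

One satisfying assignment is a = 8, b = 4, c = 5, d = 3, e = 5.
For the less obvious constraints — constraint 3: a + c = 13; constraint 5: a + e = 13 — and the others hold by inspection.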